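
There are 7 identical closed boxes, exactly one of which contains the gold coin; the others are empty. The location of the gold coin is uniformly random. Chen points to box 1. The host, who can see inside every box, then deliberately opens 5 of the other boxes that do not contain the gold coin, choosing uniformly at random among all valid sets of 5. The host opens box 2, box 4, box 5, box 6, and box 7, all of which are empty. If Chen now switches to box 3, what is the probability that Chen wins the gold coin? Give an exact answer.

Condition on the true location of the gold coin.
If it is in box 1 (prior 1/7): the host has 6 equally likely choices, so probability 1/6; weight (1/7)·(1/6) = 1/42.
If it is in any of boxes 2, 4, 5, 6, and 7 (prior 1/7 each): that box was opened and seen not to hold the prize — ruled out; weight (1/7)·0 = 0 each.
If it is in box 3 (prior 1/7): the host has no choice, probability 1; weight (1/7)·1 = 1/7.
The weights sum to 1/6.
So P(the gold coin in box 3 | the host opened box 2, box 4, box 5, box 6, and box 7) = (1/7) / (1/6) = 6/7.

6/7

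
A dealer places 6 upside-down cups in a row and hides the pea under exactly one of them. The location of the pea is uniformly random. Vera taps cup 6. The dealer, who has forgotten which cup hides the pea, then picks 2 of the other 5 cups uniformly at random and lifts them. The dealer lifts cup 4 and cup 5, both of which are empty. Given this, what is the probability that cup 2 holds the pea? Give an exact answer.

1/4

Consider each possible location of the pea in turn.
If it is under any of cups 1, 2, 3, and 6 (prior 1/6 each): the dealer picks exactly this set with probability 1/10 regardless, and none is the prize; weight (1/6)·(1/10) = 1/60 each.
If it is under either of cups 4 and 5 (prior 1/6 each): that cup was opened and seen not to hold the prize — ruled out; weight (1/6)·0 = 0 each.
The weights sum to 1/15.
So P(the pea under cup 2 | the dealer opened cup 4 and cup 5) = (1/60) / (1/15) = 1/4.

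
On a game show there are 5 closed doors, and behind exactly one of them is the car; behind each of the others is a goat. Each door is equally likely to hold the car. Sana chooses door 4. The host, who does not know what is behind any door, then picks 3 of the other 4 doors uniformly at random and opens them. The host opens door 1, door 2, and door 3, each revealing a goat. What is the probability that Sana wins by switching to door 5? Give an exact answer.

Condition on the true location of the car.
If it is behind any of doors 1, 2, and 3 (prior 1/5 each): that door was opened and seen not to hold the prize — ruled out; weight (1/5)·0 = 0 each.
If it is behind either of doors 4 and 5 (prior 1/5 each): the host picks exactly this set with probability 1/4 regardless, and none is the prize; weight (1/5)·(1/4) = 1/20 each.
The weights sum to 1/10.
So P(the car behind door 5 | the host opened door 1, door 2, and door 3) = (1/20) / (1/10) = 1/2.

1/2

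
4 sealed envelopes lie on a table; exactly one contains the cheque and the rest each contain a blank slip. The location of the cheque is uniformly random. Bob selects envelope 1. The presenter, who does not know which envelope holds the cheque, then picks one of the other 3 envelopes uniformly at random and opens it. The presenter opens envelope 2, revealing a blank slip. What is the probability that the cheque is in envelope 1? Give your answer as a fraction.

Because the presenter chose which envelope to open without knowing where the cheque is, the choice is independent of the prize location. Learning that envelope 2 does not hold the cheque simply rules out that one location and leaves the remaining 3 envelopes still equally likely by symmetry.
So P(the cheque in envelope 1) = 1/3.

1/3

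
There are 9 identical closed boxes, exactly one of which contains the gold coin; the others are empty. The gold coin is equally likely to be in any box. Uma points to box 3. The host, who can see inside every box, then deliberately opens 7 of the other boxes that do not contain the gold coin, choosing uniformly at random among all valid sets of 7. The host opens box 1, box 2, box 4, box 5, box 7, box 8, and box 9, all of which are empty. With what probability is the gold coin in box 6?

Consider each possible location of the gold coin in turn.
If it is in any of boxes 1, 2, 4, 5, 7, 8, and 9 (prior 1/9 each): that box was opened and seen not to hold the prize — ruled out; weight (1/9)·0 = 0 each.
If it is in box 3 (prior 1/9): the host has 8 equally likely choices, so probability 1/8; weight (1/9)·(1/8) = 1/72.
If it is in box 6 (prior 1/9): the host has no choice, probability 1; weight (1/9)·1 = 1/9.
The weights sum to 1/8.
So P(the gold coin in box 6 | the host opened box 1, box 2, box 4, box 5, box 7, box 8, and box 9) = (1/9) / (1/8) = 8/9.

8/9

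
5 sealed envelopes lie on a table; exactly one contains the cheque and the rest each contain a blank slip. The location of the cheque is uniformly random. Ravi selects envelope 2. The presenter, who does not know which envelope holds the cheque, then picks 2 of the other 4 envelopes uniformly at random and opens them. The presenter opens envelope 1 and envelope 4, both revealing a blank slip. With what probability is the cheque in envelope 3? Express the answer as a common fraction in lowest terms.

1/3

Apply Bayes' rule, conditioning on where the cheque actually is.
If it is in either of envelopes 1 and 4 (prior 1/5 each): that envelope was opened and seen not to hold the prize — ruled out; weight (1/5)·0 = 0 each.
If it is in any of envelopes 2, 3, and 5 (prior 1/5 each): the presenter picks exactly this set with probability 1/6 regardless, and none is the prize; weight (1/5)·(1/6) = 1/30 each.
The weights sum to 1/10.
So P(the cheque in envelope 3 | the presenter opened envelope 1 and envelope 4) = (1/30) / (1/10) = 1/3.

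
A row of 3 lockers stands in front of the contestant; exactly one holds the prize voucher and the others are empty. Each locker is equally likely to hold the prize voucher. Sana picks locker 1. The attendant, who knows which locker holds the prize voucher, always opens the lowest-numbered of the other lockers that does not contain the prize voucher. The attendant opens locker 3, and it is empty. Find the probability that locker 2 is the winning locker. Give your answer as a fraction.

1

Consider each possible location of the prize voucher in turn.
If it is in locker 1 (prior 1/3): the attendant would have opened locker 2 instead, probability 0; weight (1/3)·0 = 0.
If it is in locker 2 (prior 1/3): locker 3 is the lowest-numbered option available, probability 1; weight (1/3)·1 = 1/3.
If it is in locker 3 (prior 1/3): the attendant opened locker 3, so this case is ruled out; weight (1/3)·0 = 0.
The weights sum to 1/3.
So P(the prize voucher in locker 2 | the attendant opened locker 3) = (1/3) / (1/3) = 1.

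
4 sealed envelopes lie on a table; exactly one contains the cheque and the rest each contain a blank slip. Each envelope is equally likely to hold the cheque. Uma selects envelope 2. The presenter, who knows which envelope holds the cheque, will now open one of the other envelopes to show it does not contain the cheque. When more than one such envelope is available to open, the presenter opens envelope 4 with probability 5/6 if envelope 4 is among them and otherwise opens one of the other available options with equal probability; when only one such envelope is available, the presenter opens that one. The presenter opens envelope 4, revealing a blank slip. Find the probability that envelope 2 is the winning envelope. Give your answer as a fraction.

1/3

Apply Bayes' rule, conditioning on where the cheque actually is.
If it is in any of envelopes 1, 2, and 3 (prior 1/4 each): envelope 4 is available, opened with probability 5/6; weight (1/4)·(5/6) = 5/24 each.
If it is in envelope 4 (prior 1/4): the presenter opened envelope 4, so this case is ruled out; weight (1/4)·0 = 0.
The weights sum to 5/8.
So P(the cheque in envelope 2 | the presenter opened envelope 4) = (5/24) / (5/8) = 1/3.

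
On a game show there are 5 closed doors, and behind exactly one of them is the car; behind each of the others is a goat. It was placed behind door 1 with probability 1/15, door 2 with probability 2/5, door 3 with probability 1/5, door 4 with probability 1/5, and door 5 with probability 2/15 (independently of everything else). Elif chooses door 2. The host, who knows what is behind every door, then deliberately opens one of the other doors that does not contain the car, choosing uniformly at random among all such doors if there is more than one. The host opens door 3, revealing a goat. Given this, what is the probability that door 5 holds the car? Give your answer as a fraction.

Apply Bayes' rule, conditioning on where the car actually is.
If it is behind door 1 (prior 1/15): the host has 3 equally likely choices, so probability 1/3; weight (1/15)·(1/3) = 1/45.
If it is behind door 2 (prior 2/5): the host has 4 equally likely choices, so probability 1/4; weight (2/5)·(1/4) = 1/10.
If it is behind door 3 (prior 1/5): the host opened door 3, so this case is ruled out; weight (1/5)·0 = 0.
If it is behind door 4 (prior 1/5): the host has 3 equally likely choices, so probability 1/3; weight (1/5)·(1/3) = 1/15.
If it is behind door 5 (prior 2/15): the host has 3 equally likely choices, so probability 1/3; weight (2/15)·(1/3) = 2/45.
The weights sum to 7/30.
So P(the car behind door 5 | the host opened door 3) = (2/45) / (7/30) = 4/21.

4/21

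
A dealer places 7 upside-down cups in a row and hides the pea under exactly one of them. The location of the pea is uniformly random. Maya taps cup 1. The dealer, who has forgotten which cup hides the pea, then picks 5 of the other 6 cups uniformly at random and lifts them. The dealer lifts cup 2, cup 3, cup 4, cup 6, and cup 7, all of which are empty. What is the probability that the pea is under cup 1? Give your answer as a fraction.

1/2

Because the dealer chose which cups to lift without knowing where the pea is, the choice is independent of the prize location. Learning that none of the 5 opened cups holds the pea simply rules out those 5 locations and leaves the remaining 2 cups still equally likely by symmetry.
So P(the pea under cup 1) = 1/2.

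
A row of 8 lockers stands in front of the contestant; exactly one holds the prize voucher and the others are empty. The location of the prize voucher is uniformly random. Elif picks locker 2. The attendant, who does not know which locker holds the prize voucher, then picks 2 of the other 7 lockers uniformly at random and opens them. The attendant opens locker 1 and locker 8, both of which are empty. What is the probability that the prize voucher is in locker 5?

Because the attendant chose which lockers to open without knowing where the prize voucher is, the choice is independent of the prize location. Learning that none of the 2 opened lockers holds the prize voucher simply rules out those 2 locations and leaves the remaining 6 lockers still equally likely by symmetry.
So P(the prize voucher in locker 5) = 1/6.

1/6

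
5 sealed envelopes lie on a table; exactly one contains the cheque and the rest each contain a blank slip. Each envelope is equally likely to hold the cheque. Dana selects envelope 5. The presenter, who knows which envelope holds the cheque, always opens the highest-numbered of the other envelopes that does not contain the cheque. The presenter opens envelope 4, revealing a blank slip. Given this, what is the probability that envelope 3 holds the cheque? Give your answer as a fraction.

Condition on the true location of the cheque.
If it is in any of envelopes 1, 2, 3, and 5 (prior 1/5 each): envelope 4 is the highest-numbered option available, probability 1; weight (1/5)·1 = 1/5 each.
If it is in envelope 4 (prior 1/5): the presenter opened envelope 4, so this case is ruled out; weight (1/5)·0 = 0.
The weights sum to 4/5.
So P(the cheque in envelope 3 | the presenter opened envelope 4) = (1/5) / (4/5) = 1/4.

1/4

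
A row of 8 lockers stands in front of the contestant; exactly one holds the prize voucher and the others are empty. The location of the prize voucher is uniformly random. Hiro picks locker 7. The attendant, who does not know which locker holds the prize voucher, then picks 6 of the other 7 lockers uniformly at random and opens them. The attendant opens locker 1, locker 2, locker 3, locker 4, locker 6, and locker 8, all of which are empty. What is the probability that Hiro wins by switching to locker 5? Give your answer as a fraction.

1/2

Apply Bayes' rule, conditioning on where the prize voucher actually is.
If it is in any of lockers 1, 2, 3, 4, 6, and 8 (prior 1/8 each): that locker was opened and seen not to hold the prize — ruled out; weight (1/8)·0 = 0 each.
If it is in either of lockers 5 and 7 (prior 1/8 each): the attendant picks exactly this set with probability 1/7 regardless, and none is the prize; weight (1/8)·(1/7) = 1/56 each.
The weights sum to 1/28.
So P(the prize voucher in locker 5 | the attendant opened locker 1, locker 2, locker 3, locker 4, locker 6, and locker 8) = (1/56) / (1/28) = 1/2.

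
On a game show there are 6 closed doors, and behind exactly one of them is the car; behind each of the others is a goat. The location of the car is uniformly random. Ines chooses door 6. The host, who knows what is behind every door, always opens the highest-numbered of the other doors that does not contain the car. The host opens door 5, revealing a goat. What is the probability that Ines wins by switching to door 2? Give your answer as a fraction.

1/5

Condition on the true location of the car.
If it is behind any of doors 1, 2, 3, 4, and 6 (prior 1/6 each): door 5 is the highest-numbered option available, probability 1; weight (1/6)·1 = 1/6 each.
If it is behind door 5 (prior 1/6): the host opened door 5, so this case is ruled out; weight (1/6)·0 = 0.
The weights sum to 5/6.
So P(the car behind door 2 | the host opened door 5) = (1/6) / (5/6) = 1/5.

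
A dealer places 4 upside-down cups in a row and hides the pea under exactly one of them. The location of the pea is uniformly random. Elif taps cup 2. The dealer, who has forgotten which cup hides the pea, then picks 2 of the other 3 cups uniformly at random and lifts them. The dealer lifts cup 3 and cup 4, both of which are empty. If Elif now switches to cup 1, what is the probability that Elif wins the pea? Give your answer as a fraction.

1/2

Because the dealer chose which cups to lift without knowing where the pea is, the choice is independent of the prize location. Learning that none of the 2 opened cups holds the pea simply rules out those 2 locations and leaves the remaining 2 cups still equally likely by symmetry.
So P(the pea under cup 1) = 1/2.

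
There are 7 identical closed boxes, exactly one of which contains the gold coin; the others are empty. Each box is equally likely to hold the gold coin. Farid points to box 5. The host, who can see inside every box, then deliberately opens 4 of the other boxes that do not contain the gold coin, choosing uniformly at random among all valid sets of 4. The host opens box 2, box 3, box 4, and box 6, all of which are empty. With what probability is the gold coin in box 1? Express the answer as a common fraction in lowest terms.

Condition on the true location of the gold coin.
If it is in either of boxes 1 and 7 (prior 1/7 each): the host has 5 equally likely choices, so probability 1/5; weight (1/7)·(1/5) = 1/35 each.
If it is in any of boxes 2, 3, 4, and 6 (prior 1/7 each): that box was opened and seen not to hold the prize — ruled out; weight (1/7)·0 = 0 each.
If it is in box 5 (prior 1/7): the host has 15 equally likely choices, so probability 1/15; weight (1/7)·(1/15) = 1/105.
The weights sum to 1/15.
So P(the gold coin in box 1 | the host opened box 2, box 3, box 4, and box 6) = (1/35) / (1/15) = 3/7.

3/7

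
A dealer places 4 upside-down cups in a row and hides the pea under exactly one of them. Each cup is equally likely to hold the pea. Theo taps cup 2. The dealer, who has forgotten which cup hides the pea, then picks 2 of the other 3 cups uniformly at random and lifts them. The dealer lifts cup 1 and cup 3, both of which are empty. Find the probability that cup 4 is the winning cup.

Apply Bayes' rule, conditioning on where the pea actually is.
If it is under either of cups 1 and 3 (prior 1/4 each): that cup was opened and seen not to hold the prize — ruled out; weight (1/4)·0 = 0 each.
If it is under either of cups 2 and 4 (prior 1/4 each): the dealer picks exactly this set with probability 1/3 regardless, and none is the prize; weight (1/4)·(1/3) = 1/12 each.
The weights sum to 1/6.
So P(the pea under cup 4 | the dealer opened cup 1 and cup 3) = (1/12) / (1/6) = 1/2.

1/2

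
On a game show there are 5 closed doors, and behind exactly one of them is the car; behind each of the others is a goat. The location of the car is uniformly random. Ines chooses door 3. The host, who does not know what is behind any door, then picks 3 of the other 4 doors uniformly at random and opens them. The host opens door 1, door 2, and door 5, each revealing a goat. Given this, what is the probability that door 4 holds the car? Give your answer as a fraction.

1/2

Apply Bayes' rule, conditioning on where the car actually is.
If it is behind any of doors 1, 2, and 5 (prior 1/5 each): that door was opened and seen not to hold the prize — ruled out; weight (1/5)·0 = 0 each.
If it is behind either of doors 3 and 4 (prior 1/5 each): the host picks exactly this set with probability 1/4 regardless, and none is the prize; weight (1/5)·(1/4) = 1/20 each.
The weights sum to 1/10.
So P(the car behind door 4 | the host opened door 1, door 2, and door 5) = (1/20) / (1/10) = 1/2.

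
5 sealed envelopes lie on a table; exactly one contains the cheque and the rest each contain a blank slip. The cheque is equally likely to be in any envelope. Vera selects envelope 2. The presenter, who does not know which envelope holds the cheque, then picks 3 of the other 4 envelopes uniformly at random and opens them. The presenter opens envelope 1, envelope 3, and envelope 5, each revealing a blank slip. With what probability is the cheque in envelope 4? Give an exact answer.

Consider each possible location of the cheque in turn.
If it is in any of envelopes 1, 3, and 5 (prior 1/5 each): that envelope was opened and seen not to hold the prize — ruled out; weight (1/5)·0 = 0 each.
If it is in either of envelopes 2 and 4 (prior 1/5 each): the presenter picks exactly this set with probability 1/4 regardless, and none is the prize; weight (1/5)·(1/4) = 1/20 each.
The weights sum to 1/10.
So P(the cheque in envelope 4 | the presenter opened envelope 1, envelope 3, and envelope 5) = (1/20) / (1/10) = 1/2.

1/2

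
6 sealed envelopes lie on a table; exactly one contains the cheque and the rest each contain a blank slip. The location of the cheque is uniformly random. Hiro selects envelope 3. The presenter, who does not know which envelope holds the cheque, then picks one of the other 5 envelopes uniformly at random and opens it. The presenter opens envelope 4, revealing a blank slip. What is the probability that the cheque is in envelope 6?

1/5

Because the presenter chose which envelope to open without knowing where the cheque is, the choice is independent of the prize location. Learning that envelope 4 does not hold the cheque simply rules out that one location and leaves the remaining 5 envelopes still equally likely by symmetry.
So P(the cheque in envelope 6) = 1/5.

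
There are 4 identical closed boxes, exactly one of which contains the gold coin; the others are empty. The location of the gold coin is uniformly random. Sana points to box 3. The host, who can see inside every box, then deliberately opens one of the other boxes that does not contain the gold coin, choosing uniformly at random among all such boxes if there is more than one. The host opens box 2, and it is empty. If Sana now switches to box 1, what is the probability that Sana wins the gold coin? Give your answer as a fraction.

Consider each possible location of the gold coin in turn.
If it is in either of boxes 1 and 4 (prior 1/4 each): the host has 2 equally likely choices, so probability 1/2; weight (1/4)·(1/2) = 1/8 each.
If it is in box 2 (prior 1/4): the host opened box 2, so this case is ruled out; weight (1/4)·0 = 0.
If it is in box 3 (prior 1/4): the host has 3 equally likely choices, so probability 1/3; weight (1/4)·(1/3) = 1/12.
The weights sum to 1/3.
So P(the gold coin in box 1 | the host opened box 2) = (1/8) / (1/3) = 3/8.

3/8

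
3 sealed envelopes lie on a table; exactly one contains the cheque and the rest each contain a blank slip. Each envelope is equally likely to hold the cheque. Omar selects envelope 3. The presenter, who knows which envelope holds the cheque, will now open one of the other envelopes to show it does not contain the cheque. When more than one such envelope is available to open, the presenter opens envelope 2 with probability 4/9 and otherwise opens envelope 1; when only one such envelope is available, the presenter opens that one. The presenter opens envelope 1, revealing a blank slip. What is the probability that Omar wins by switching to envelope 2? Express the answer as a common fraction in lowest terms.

Condition on the true location of the cheque.
If it is in envelope 1 (prior 1/3): the presenter opened envelope 1, so this case is ruled out; weight (1/3)·0 = 0.
If it is in envelope 2 (prior 1/3): only envelope 1 is available, probability 1; weight (1/3)·1 = 1/3.
If it is in envelope 3 (prior 1/3): envelope 2 is available but not opened, probability 5/9; weight (1/3)·(5/9) = 5/27.
The weights sum to 14/27.
So P(the cheque in envelope 2 | the presenter opened envelope 1) = (1/3) / (14/27) = 9/14.

9/14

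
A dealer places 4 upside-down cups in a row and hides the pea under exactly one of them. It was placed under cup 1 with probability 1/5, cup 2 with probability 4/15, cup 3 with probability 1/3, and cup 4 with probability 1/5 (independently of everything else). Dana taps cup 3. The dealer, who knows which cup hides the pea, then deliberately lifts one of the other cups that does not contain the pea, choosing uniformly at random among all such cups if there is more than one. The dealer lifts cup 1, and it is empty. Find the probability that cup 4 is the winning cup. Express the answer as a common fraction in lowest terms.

Condition on the true location of the pea.
If it is under cup 1 (prior 1/5): the dealer opened cup 1, so this case is ruled out; weight (1/5)·0 = 0.
If it is under cup 2 (prior 4/15): the dealer has 2 equally likely choices, so probability 1/2; weight (4/15)·(1/2) = 2/15.
If it is under cup 3 (prior 1/3): the dealer has 3 equally likely choices, so probability 1/3; weight (1/3)·(1/3) = 1/9.
If it is under cup 4 (prior 1/5): the dealer has 2 equally likely choices, so probability 1/2; weight (1/5)·(1/2) = 1/10.
The weights sum to 31/90.
So P(the pea under cup 4 | the dealer opened cup 1) = (1/10) / (31/90) = 9/31.

9/31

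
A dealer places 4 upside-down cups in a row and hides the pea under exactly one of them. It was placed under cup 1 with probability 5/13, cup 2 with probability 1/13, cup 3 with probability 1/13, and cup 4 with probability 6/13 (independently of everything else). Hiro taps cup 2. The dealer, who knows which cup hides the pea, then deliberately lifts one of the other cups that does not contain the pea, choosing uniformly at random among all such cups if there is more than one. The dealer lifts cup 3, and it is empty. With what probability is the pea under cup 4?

Apply Bayes' rule, conditioning on where the pea actually is.
If it is under cup 1 (prior 5/13): the dealer has 2 equally likely choices, so probability 1/2; weight (5/13)·(1/2) = 5/26.
If it is under cup 2 (prior 1/13): the dealer has 3 equally likely choices, so probability 1/3; weight (1/13)·(1/3) = 1/39.
If it is under cup 3 (prior 1/13): the dealer opened cup 3, so this case is ruled out; weight (1/13)·0 = 0.
If it is under cup 4 (prior 6/13): the dealer has 2 equally likely choices, so probability 1/2; weight (6/13)·(1/2) = 3/13.
The weights sum to 35/78.
So P(the pea under cup 4 | the dealer opened cup 3) = (3/13) / (35/78) = 18/35.

18/35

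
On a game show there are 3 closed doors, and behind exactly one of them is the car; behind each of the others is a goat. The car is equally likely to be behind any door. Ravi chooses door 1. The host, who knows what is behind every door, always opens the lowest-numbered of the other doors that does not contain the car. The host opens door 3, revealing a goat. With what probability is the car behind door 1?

Consider each possible location of the car in turn.
If it is behind door 1 (prior 1/3): the host would have opened door 2 instead, probability 0; weight (1/3)·0 = 0.
If it is behind door 2 (prior 1/3): door 3 is the lowest-numbered option available, probability 1; weight (1/3)·1 = 1/3.
If it is behind door 3 (prior 1/3): the host opened door 3, so this case is ruled out; weight (1/3)·0 = 0.
The weights sum to 1/3.
So P(the car behind door 1 | the host opened door 3) = 0 / (1/3) = 0.

0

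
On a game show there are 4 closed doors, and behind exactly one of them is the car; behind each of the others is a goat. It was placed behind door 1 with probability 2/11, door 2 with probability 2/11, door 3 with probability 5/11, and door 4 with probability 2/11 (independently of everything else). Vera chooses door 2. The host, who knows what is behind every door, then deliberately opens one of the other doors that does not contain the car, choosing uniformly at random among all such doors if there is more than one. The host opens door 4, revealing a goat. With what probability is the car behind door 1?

6/25

Condition on the true location of the car.
If it is behind door 1 (prior 2/11): the host has 2 equally likely choices, so probability 1/2; weight (2/11)·(1/2) = 1/11.
If it is behind door 2 (prior 2/11): the host has 3 equally likely choices, so probability 1/3; weight (2/11)·(1/3) = 2/33.
If it is behind door 3 (prior 5/11): the host has 2 equally likely choices, so probability 1/2; weight (5/11)·(1/2) = 5/22.
If it is behind door 4 (prior 2/11): the host opened door 4, so this case is ruled out; weight (2/11)·0 = 0.
The weights sum to 25/66.
So P(the car behind door 1 | the host opened door 4) = (1/11) / (25/66) = 6/25.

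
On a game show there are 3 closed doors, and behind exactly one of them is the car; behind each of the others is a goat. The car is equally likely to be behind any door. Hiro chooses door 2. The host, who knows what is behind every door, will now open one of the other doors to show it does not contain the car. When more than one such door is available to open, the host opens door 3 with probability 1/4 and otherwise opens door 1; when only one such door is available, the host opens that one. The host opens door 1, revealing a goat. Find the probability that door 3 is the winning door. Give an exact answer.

Consider each possible location of the car in turn.
If it is behind door 1 (prior 1/3): the host opened door 1, so this case is ruled out; weight (1/3)·0 = 0.
If it is behind door 2 (prior 1/3): door 3 is available but not opened, probability 3/4; weight (1/3)·(3/4) = 1/4.
If it is behind door 3 (prior 1/3): only door 1 is available, probability 1; weight (1/3)·1 = 1/3.
The weights sum to 7/12.
So P(the car behind door 3 | the host opened door 1) = (1/3) / (7/12) = 4/7.

4/7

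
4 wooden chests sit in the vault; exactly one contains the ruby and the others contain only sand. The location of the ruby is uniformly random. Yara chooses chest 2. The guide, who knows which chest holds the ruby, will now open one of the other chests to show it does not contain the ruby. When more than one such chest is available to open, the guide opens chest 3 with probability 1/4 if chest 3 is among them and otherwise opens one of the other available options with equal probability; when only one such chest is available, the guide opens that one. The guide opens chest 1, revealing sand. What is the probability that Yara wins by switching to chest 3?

4/13

Condition on the true location of the ruby.
If it is in chest 1 (prior 1/4): the guide opened chest 1, so this case is ruled out; weight (1/4)·0 = 0.
If it is in chest 2 (prior 1/4): chest 3 is available but not opened; chest 1 gets probability (1 − 1/4)/2 = 3/8; weight (1/4)·(3/8) = 3/32.
If it is in chest 3 (prior 1/4): chest 3 holds the prize so is unavailable; the guide chooses uniformly among the 2 others, probability 1/2; weight (1/4)·(1/2) = 1/8.
If it is in chest 4 (prior 1/4): chest 3 is available but not opened, probability 3/4; weight (1/4)·(3/4) = 3/16.
The weights sum to 13/32.
So P(the ruby in chest 3 | the guide opened chest 1) = (1/8) / (13/32) = 4/13.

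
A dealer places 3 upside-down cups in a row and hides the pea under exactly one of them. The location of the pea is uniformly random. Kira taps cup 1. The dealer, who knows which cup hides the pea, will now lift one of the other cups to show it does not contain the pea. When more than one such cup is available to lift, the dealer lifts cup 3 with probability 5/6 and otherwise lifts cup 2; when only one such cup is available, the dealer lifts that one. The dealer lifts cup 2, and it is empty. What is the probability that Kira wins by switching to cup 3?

Condition on the true location of the pea.
If it is under cup 1 (prior 1/3): cup 3 is available but not opened, probability 1/6; weight (1/3)·(1/6) = 1/18.
If it is under cup 2 (prior 1/3): the dealer opened cup 2, so this case is ruled out; weight (1/3)·0 = 0.
If it is under cup 3 (prior 1/3): only cup 2 is available, probability 1; weight (1/3)·1 = 1/3.
The weights sum to 7/18.
So P(the pea under cup 3 | the dealer opened cup 2) = (1/3) / (7/18) = 6/7.

6/7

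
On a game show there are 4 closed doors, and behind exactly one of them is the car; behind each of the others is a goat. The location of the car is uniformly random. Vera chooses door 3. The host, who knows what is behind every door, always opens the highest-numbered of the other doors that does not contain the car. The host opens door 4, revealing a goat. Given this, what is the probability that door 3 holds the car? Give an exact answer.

1/3

Condition on the true location of the car.
If it is behind any of doors 1, 2, and 3 (prior 1/4 each): door 4 is the highest-numbered option available, probability 1; weight (1/4)·1 = 1/4 each.
If it is behind door 4 (prior 1/4): the host opened door 4, so this case is ruled out; weight (1/4)·0 = 0.
The weights sum to 3/4.
So P(the car behind door 3 | the host opened door 4) = (1/4) / (3/4) = 1/3.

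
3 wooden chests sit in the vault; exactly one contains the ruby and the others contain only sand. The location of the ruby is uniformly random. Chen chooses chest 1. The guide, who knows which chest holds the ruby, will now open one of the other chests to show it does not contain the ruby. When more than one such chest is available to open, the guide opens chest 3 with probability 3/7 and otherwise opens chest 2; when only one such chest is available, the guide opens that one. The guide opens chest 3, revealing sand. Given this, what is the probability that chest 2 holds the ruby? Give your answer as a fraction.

7/10

Apply Bayes' rule, conditioning on where the ruby actually is.
If it is in chest 1 (prior 1/3): chest 3 is available, opened with probability 3/7; weight (1/3)·(3/7) = 1/7.
If it is in chest 2 (prior 1/3): only chest 3 is available, probability 1; weight (1/3)·1 = 1/3.
If it is in chest 3 (prior 1/3): the guide opened chest 3, so this case is ruled out; weight (1/3)·0 = 0.
The weights sum to 10/21.
So P(the ruby in chest 2 | the guide opened chest 3) = (1/3) / (10/21) = 7/10.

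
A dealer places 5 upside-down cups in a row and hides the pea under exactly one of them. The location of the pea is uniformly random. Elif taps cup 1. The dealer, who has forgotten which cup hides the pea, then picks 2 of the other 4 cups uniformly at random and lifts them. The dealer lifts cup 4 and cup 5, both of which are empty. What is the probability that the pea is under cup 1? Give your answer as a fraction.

1/3

Because the dealer chose which cups to lift without knowing where the pea is, the choice is independent of the prize location. Learning that none of the 2 opened cups holds the pea simply rules out those 2 locations and leaves the remaining 3 cups still equally likely by symmetry.
So P(the pea under cup 1) = 1/3.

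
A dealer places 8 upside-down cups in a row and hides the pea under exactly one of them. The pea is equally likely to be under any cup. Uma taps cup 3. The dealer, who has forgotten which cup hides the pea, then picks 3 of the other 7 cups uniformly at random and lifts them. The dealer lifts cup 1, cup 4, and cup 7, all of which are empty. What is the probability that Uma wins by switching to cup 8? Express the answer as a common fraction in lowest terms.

Because the dealer chose which cups to lift without knowing where the pea is, the choice is independent of the prize location. Learning that none of the 3 opened cups holds the pea simply rules out those 3 locations and leaves the remaining 5 cups still equally likely by symmetry.
So P(the pea under cup 8) = 1/5.

1/5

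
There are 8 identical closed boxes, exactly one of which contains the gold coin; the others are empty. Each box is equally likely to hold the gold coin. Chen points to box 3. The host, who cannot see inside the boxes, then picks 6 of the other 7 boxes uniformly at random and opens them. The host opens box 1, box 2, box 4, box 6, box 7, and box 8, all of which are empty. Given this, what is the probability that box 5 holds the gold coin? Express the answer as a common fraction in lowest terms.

1/2

Apply Bayes' rule, conditioning on where the gold coin actually is.
If it is in any of boxes 1, 2, 4, 6, 7, and 8 (prior 1/8 each): that box was opened and seen not to hold the prize — ruled out; weight (1/8)·0 = 0 each.
If it is in either of boxes 3 and 5 (prior 1/8 each): the host picks exactly this set with probability 1/7 regardless, and none is the prize; weight (1/8)·(1/7) = 1/56 each.
The weights sum to 1/28.
So P(the gold coin in box 5 | the host opened box 1, box 2, box 4, box 6, box 7, and box 8) = (1/56) / (1/28) = 1/2.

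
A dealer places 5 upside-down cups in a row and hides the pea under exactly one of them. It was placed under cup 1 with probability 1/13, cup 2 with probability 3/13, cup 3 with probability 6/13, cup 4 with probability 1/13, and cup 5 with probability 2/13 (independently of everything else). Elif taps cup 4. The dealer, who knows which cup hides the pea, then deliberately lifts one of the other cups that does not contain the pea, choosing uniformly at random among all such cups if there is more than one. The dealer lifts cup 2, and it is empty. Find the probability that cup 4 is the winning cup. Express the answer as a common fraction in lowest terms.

Condition on the true location of the pea.
If it is under cup 1 (prior 1/13): the dealer has 3 equally likely choices, so probability 1/3; weight (1/13)·(1/3) = 1/39.
If it is under cup 2 (prior 3/13): the dealer opened cup 2, so this case is ruled out; weight (3/13)·0 = 0.
If it is under cup 3 (prior 6/13): the dealer has 3 equally likely choices, so probability 1/3; weight (6/13)·(1/3) = 2/13.
If it is under cup 4 (prior 1/13): the dealer has 4 equally likely choices, so probability 1/4; weight (1/13)·(1/4) = 1/52.
If it is under cup 5 (prior 2/13): the dealer has 3 equally likely choices, so probability 1/3; weight (2/13)·(1/3) = 2/39.
The weights sum to 1/4.
So P(the pea under cup 4 | the dealer opened cup 2) = (1/52) / (1/4) = 1/13.

1/13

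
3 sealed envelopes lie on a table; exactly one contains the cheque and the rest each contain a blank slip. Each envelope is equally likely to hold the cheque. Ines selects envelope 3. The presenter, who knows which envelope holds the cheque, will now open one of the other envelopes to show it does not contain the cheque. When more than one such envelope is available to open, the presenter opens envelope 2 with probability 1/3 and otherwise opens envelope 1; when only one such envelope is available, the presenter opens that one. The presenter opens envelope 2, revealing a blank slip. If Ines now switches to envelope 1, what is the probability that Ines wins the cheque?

3/4

Consider each possible location of the cheque in turn.
If it is in envelope 1 (prior 1/3): only envelope 2 is available, probability 1; weight (1/3)·1 = 1/3.
If it is in envelope 2 (prior 1/3): the presenter opened envelope 2, so this case is ruled out; weight (1/3)·0 = 0.
If it is in envelope 3 (prior 1/3): envelope 2 is available, opened with probability 1/3; weight (1/3)·(1/3) = 1/9.
The weights sum to 4/9.
So P(the cheque in envelope 1 | the presenter opened envelope 2) = (1/3) / (4/9) = 3/4.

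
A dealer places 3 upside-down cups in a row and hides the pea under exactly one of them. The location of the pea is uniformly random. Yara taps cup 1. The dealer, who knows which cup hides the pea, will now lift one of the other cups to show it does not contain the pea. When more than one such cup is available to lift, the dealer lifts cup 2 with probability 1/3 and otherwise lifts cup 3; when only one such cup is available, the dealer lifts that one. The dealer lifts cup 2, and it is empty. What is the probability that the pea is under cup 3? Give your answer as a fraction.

3/4

Consider each possible location of the pea in turn.
If it is under cup 1 (prior 1/3): cup 2 is available, opened with probability 1/3; weight (1/3)·(1/3) = 1/9.
If it is under cup 2 (prior 1/3): the dealer opened cup 2, so this case is ruled out; weight (1/3)·0 = 0.
If it is under cup 3 (prior 1/3): only cup 2 is available, probability 1; weight (1/3)·1 = 1/3.
The weights sum to 4/9.
So P(the pea under cup 3 | the dealer opened cup 2) = (1/3) / (4/9) = 3/4.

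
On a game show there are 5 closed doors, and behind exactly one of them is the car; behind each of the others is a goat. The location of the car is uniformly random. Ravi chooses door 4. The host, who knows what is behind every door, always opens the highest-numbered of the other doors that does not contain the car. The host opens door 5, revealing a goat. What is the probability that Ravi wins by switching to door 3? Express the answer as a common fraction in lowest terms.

1/4

Condition on the true location of the car.
If it is behind any of doors 1, 2, 3, and 4 (prior 1/5 each): door 5 is the highest-numbered option available, probability 1; weight (1/5)·1 = 1/5 each.
If it is behind door 5 (prior 1/5): the host opened door 5, so this case is ruled out; weight (1/5)·0 = 0.
The weights sum to 4/5.
So P(the car behind door 3 | the host opened door 5) = (1/5) / (4/5) = 1/4.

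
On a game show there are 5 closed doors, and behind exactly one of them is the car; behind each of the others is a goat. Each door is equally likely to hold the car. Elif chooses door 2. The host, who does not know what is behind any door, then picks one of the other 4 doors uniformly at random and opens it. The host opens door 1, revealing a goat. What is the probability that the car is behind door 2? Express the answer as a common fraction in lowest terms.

Because the host chose which door to open without knowing where the car is, the choice is independent of the prize location. Learning that door 1 does not hold the car simply rules out that one location and leaves the remaining 4 doors still equally likely by symmetry.
So P(the car behind door 2) = 1/4.

1/4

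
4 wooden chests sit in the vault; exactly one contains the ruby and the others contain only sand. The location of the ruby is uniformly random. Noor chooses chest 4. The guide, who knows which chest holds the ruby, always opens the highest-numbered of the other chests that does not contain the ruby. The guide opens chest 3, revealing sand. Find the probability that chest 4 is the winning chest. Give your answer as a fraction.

Condition on the true location of the ruby.
If it is in any of chests 1, 2, and 4 (prior 1/4 each): chest 3 is the highest-numbered option available, probability 1; weight (1/4)·1 = 1/4 each.
If it is in chest 3 (prior 1/4): the guide opened chest 3, so this case is ruled out; weight (1/4)·0 = 0.
The weights sum to 3/4.
So P(the ruby in chest 4 | the guide opened chest 3) = (1/4) / (3/4) = 1/3.

1/3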